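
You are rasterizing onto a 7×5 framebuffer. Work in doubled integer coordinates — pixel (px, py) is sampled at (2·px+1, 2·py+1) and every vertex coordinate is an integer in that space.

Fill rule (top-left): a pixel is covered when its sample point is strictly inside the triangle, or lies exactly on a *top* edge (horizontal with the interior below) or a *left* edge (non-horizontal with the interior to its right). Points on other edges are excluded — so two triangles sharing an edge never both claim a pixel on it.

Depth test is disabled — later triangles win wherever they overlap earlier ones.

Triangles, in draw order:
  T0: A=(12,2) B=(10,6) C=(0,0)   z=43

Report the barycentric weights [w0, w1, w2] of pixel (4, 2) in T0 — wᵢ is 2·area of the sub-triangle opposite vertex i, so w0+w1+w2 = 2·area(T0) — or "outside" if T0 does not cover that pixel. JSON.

T0:
  2·area = 52
  edge (12, 2)→(10, 6): d=(-2,4) right/bottom  bias=-1
  edge (10, 6)→(0, 0): d=(-10,-6) top-left  bias=+0
  edge (0, 0)→(12, 2): d=(12,2) right/bottom  bias=-1
    (1,0)@(3, 1): e=[38,8,6] → #
    (2,0)@(5, 1): e=[30,20,2] → #
    (3,0)@(7, 1): e=[22,32,-2] → ·
    (1,1)@(3, 3): e=[34,-12,30] → ·
    (2,1)@(5, 3): e=[26,0,26] → #  [on edge]
    (3,1)@(7, 3): e=[18,12,22] → #
    (4,1)@(9, 3): e=[10,24,18] → #
    (5,1)@(11, 3): e=[2,36,14] → #
    (6,1)@(13, 3): e=[-6,48,10] → ·
    (2,2)@(5, 5): e=[22,-20,50] → ·
    (3,2)@(7, 5): e=[14,-8,46] → ·
    (4,2)@(9, 5): e=[6,4,42] → #
  covered (7 px):
    · # # · · · ·
    · · # # # # ·
    · · · · # · ·
    · · · · · · ·
    · · · · · · ·

Final: [4,42,6]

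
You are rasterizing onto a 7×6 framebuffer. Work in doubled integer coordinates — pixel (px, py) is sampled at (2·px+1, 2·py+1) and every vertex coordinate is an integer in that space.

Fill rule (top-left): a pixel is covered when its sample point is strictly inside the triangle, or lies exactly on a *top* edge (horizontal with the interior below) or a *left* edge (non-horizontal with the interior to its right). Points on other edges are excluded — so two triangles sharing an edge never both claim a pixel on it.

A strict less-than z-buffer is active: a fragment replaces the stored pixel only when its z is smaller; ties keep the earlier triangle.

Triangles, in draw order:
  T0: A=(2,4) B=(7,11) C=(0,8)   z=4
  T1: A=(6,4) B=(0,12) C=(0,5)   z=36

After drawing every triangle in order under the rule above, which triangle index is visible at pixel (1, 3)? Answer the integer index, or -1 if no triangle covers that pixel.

T0:
  2·area = 34
  edge (2, 4)→(7, 11): d=(5,7) right/bottom  bias=-1
  edge (7, 11)→(0, 8): d=(-7,-3) top-left  bias=+0
  edge (0, 8)→(2, 4): d=(2,-4) top-left  bias=+0
    (0,3)@(1, 7): e=[22,10,2] → X
    (1,3)@(3, 7): e=[8,16,10] → X
    (2,3)@(5, 7): e=[-6,22,18] → .
    (0,4)@(1, 9): e=[32,-4,6] → .
    (1,4)@(3, 9): e=[18,2,14] → X
    (2,4)@(5, 9): e=[4,8,22] → X
    (3,4)@(7, 9): e=[-10,14,30] → .
    (1,5)@(3, 11): e=[28,-12,18] → .
    (2,5)@(5, 11): e=[14,-6,26] → .
    (3,5)@(7, 11): e=[0,0,34] → .  [on edge]
  covered (4 px):
    . . . . . . .
    . . . . . . .
    . . . . . . .
    X X . . . . .
    . X X . . . .
    . . . . . . .
T1:
  2·area = 42
  edge (6, 4)→(0, 12): d=(-6,8) right/bottom  bias=-1
  edge (0, 12)→(0, 5): d=(0,-7) top-left  bias=+0
  edge (0, 5)→(6, 4): d=(6,-1) top-left  bias=+0
    (0,2)@(1, 5): e=[34,7,1] → X
    (1,2)@(3, 5): e=[18,21,3] → X
    (2,2)@(5, 5): e=[2,35,5] → X
    (3,2)@(7, 5): e=[-14,49,7] → .
    (0,3)@(1, 7): e=[22,7,13] → X
    (2,3)@(5, 7): e=[-10,35,17] → .
    (0,4)@(1, 9): e=[10,7,25] → X
    (1,4)@(3, 9): e=[-6,21,27] → .
    (0,5)@(1, 11): e=[-2,7,37] → .
  covered (6 px):
    . . . . . . .
    . . . . . . .
    X X X . . . .
    X X . . . . .
    X . . . . . .
    . . . . . . .

Z-buffer (winner per pixel, '.' = empty):
  . . . . . . .
  . . . . . . .
  1 1 1 . . . .
  0 0 . . . . .
  1 0 0 . . . .
  . . . . . . .

Answer: 0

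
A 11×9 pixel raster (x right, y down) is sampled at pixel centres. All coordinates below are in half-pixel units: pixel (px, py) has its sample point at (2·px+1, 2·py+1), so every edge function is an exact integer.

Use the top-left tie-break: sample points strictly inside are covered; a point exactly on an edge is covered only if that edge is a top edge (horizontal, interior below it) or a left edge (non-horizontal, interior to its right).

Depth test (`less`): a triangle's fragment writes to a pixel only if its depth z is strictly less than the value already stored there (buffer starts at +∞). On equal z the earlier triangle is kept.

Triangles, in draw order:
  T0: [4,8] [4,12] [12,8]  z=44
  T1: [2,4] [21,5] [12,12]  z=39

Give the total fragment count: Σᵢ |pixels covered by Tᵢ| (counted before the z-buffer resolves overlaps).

T0:
  2·area = 32  (B↔C swapped to make it positive)
  edge (4, 8)→(12, 8): d=(8,0) top-left  bias=+0
  edge (12, 8)→(4, 12): d=(-8,4) right/bottom  bias=-1
  edge (4, 12)→(4, 8): d=(0,-4) top-left  bias=+0
    (2,4)@(5, 9): e=[8,20,4] → #
    (3,4)@(7, 9): e=[8,12,12] → #
    (4,4)@(9, 9): e=[8,4,20] → #
    (5,4)@(11, 9): e=[8,-4,28] → ·
    (2,5)@(5, 11): e=[24,4,4] → #
    (3,5)@(7, 11): e=[24,-4,12] → ·
    (4,5)@(9, 11): e=[24,-12,20] → ·
    (2,6)@(5, 13): e=[40,-12,4] → ·
  covered (4 px):
    · · · · · · · · · · ·
    · · · · · · · · · · ·
    · · · · · · · · · · ·
    · · · · · · · · · · ·
    · · # # # · · · · · ·
    · · # · · · · · · · ·
    · · · · · · · · · · ·
    · · · · · · · · · · ·
    · · · · · · · · · · ·
T1:
  2·area = 142
  edge (2, 4)→(21, 5): d=(19,1) right/bottom  bias=-1
  edge (21, 5)→(12, 12): d=(-9,7) right/bottom  bias=-1
  edge (12, 12)→(2, 4): d=(-10,-8) top-left  bias=+0
    (2,2)@(5, 5): e=[16,112,14] → #
    (3,2)@(7, 5): e=[14,98,30] → #
    (4,2)@(9, 5): e=[12,84,46] → #
    (5,2)@(11, 5): e=[10,70,62] → #
    (6,2)@(13, 5): e=[8,56,78] → #
    (7,2)@(15, 5): e=[6,42,94] → #
    (8,2)@(17, 5): e=[4,28,110] → #
    (9,2)@(19, 5): e=[2,14,126] → #
    (10,2)@(21, 5): e=[0,0,142] → ·  [on edge]
    (2,3)@(5, 7): e=[54,94,-6] → ·
    (3,3)@(7, 7): e=[52,80,10] → #
    (9,3)@(19, 7): e=[40,-4,106] → ·
  covered (20 px):
    · · · · · · · · · · ·
    · · · · · · · · · · ·
    · · # # # # # # # # ·
    · · · # # # # # # · ·
    · · · · # # # # · · ·
    · · · · · # # · · · ·
    · · · · · · · · · · ·
    · · · · · · · · · · ·
    · · · · · · · · · · ·

Result: 24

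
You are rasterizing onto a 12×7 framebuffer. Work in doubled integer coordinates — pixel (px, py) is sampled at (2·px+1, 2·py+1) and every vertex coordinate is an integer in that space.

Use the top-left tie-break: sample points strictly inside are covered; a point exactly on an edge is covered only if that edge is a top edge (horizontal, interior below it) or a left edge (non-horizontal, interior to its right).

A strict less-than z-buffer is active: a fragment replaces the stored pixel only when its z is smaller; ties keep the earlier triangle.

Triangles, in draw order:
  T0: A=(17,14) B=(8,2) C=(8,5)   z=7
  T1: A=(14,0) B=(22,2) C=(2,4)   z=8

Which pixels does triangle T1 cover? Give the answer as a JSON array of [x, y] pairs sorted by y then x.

T0:
  2·area = 27  (B↔C swapped to make it positive)
  edge (17, 14)→(8, 5): d=(-9,-9) top-left  bias=+0
  edge (8, 5)→(8, 2): d=(0,-3) top-left  bias=+0
  edge (8, 2)→(17, 14): d=(9,12) right/bottom  bias=-1
    (4,2)@(9, 5): e=[9,3,15] → X
    (5,2)@(11, 5): e=[27,9,-9] → .
    (4,3)@(9, 7): e=[-9,3,33] → .
    (5,3)@(11, 7): e=[9,9,9] → X
    (6,3)@(13, 7): e=[27,15,-15] → .
    (5,4)@(11, 9): e=[-9,9,27] → .
    (6,4)@(13, 9): e=[9,15,3] → X
    (7,4)@(15, 9): e=[27,21,-21] → .
    (6,5)@(13, 11): e=[-9,15,21] → .
  covered (3 px):
    . . . . . . . . . . . .
    . . . . . . . . . . . .
    . . . . X . . . . . . .
    . . . . . X . . . . . .
    . . . . . . X . . . . .
    . . . . . . . . . . . .
    . . . . . . . . . . . .
T1:
  2·area = 56
  edge (14, 0)→(22, 2): d=(8,2) right/bottom  bias=-1
  edge (22, 2)→(2, 4): d=(-20,2) right/bottom  bias=-1
  edge (2, 4)→(14, 0): d=(12,-4) top-left  bias=+0
    (5,0)@(11, 1): e=[14,42,0] → X  [on edge]
    (6,0)@(13, 1): e=[10,38,8] → X
    (7,0)@(15, 1): e=[6,34,16] → X
    (8,0)@(17, 1): e=[2,30,24] → X
    (9,0)@(19, 1): e=[-2,26,32] → .
    (2,1)@(5, 3): e=[42,14,0] → X  [on edge]
    (3,1)@(7, 3): e=[38,10,8] → X
    (4,1)@(9, 3): e=[34,6,16] → X
    (6,1)@(13, 3): e=[26,-2,32] → .
    (7,1)@(15, 3): e=[22,-6,40] → .
    (8,1)@(17, 3): e=[18,-10,48] → .
    (2,2)@(5, 5): e=[58,-26,24] → .
  covered (8 px):
    . . . . . X X X X . . .
    . . X X X X . . . . . .
    . . . . . . . . . . . .
    . . . . . . . . . . . .
    . . . . . . . . . . . .
    . . . . . . . . . . . .
    . . . . . . . . . . . .

Final: [[5,0],[6,0],[7,0],[8,0],[2,1],[3,1],[4,1],[5,1]]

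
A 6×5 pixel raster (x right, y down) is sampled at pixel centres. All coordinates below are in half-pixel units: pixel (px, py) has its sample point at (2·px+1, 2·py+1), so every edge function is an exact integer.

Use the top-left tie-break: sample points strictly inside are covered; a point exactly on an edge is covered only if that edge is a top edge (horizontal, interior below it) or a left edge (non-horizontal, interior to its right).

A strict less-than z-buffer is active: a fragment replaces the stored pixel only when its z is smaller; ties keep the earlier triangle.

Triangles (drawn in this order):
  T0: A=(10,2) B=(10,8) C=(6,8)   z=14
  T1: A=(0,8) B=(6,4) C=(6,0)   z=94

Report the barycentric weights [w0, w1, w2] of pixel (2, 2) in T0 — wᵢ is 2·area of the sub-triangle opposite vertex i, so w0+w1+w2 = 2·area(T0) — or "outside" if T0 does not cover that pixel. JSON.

T0:
  2·area = 24
  edge (10, 2)→(10, 8): d=(0,6) right/bottom  bias=-1
  edge (10, 8)→(6, 8): d=(-4,0) right/bottom  bias=-1
  edge (6, 8)→(10, 2): d=(4,-6) top-left  bias=+0
    (4,2)@(9, 5): e=[6,12,6] → X
    (5,2)@(11, 5): e=[-6,12,18] → .
    (3,3)@(7, 7): e=[18,4,2] → X
    (5,3)@(11, 7): e=[-6,4,26] → .
    (3,4)@(7, 9): e=[18,-4,10] → .
    (4,4)@(9, 9): e=[6,-4,22] → .
  covered (3 px):
    . . . . . .
    . . . . . .
    . . . . X .
    . . . X X .
    . . . . . .
T1:
  2·area = 24  (B↔C swapped to make it positive)
  edge (0, 8)→(6, 0): d=(6,-8) top-left  bias=+0
  edge (6, 0)→(6, 4): d=(0,4) right/bottom  bias=-1
  edge (6, 4)→(0, 8): d=(-6,4) right/bottom  bias=-1
    (2,1)@(5, 3): e=[10,4,10] → X
    (3,1)@(7, 3): e=[26,-4,2] → .
    (1,2)@(3, 5): e=[6,12,6] → X
    (2,2)@(5, 5): e=[22,4,-2] → .
    (0,3)@(1, 7): e=[2,20,2] → X
    (1,3)@(3, 7): e=[18,12,-6] → .
    (0,4)@(1, 9): e=[14,20,-10] → .
  covered (3 px):
    . . . . . .
    . . X . . .
    . X . . . .
    X . . . . .
    . . . . . .

Answer: "outside"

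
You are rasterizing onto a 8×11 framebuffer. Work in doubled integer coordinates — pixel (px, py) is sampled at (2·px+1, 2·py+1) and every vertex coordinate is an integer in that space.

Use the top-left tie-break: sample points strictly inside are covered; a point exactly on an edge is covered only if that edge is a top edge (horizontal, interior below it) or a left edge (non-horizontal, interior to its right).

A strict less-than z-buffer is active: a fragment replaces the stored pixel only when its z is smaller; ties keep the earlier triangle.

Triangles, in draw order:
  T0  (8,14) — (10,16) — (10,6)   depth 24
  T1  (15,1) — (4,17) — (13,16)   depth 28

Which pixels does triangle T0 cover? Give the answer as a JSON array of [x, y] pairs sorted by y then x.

T0:
  2·area = 20  (B↔C swapped to make it positive)
  edge (8, 14)→(10, 6): d=(2,-8) top-left  bias=+0
  edge (10, 6)→(10, 16): d=(0,10) right/bottom  bias=-1
  edge (10, 16)→(8, 14): d=(-2,-2) top-left  bias=+0
    (0,3)@(1, 7): e=[-70,90,0] → ·  [on edge]
    (1,4)@(3, 9): e=[-50,70,0] → ·  [on edge]
    (2,5)@(5, 11): e=[-30,50,0] → ·  [on edge]
    (4,5)@(9, 11): e=[2,10,8] → █
    (5,5)@(11, 11): e=[18,-10,12] → ·
    (3,6)@(7, 13): e=[-10,30,0] → ·  [on edge]
    (4,6)@(9, 13): e=[6,10,4] → █
    (5,6)@(11, 13): e=[22,-10,8] → ·
    (4,7)@(9, 15): e=[10,10,0] → █  [on edge]
    (5,7)@(11, 15): e=[26,-10,4] → ·
    (4,8)@(9, 17): e=[14,10,-4] → ·
    (5,8)@(11, 17): e=[30,-10,0] → ·  [on edge]
    (6,9)@(13, 19): e=[50,-30,0] → ·  [on edge]
    (7,10)@(15, 21): e=[70,-50,0] → ·  [on edge]
  covered (3 px):
    · · · · · · · ·
    · · · · · · · ·
    · · · · · · · ·
    · · · · · · · ·
    · · · · · · · ·
    · · · · █ · · ·
    · · · · █ · · ·
    · · · · █ · · ·
    · · · · · · · ·
    · · · · · · · ·
    · · · · · · · ·
T1:
  2·area = 133  (B↔C swapped to make it positive)
  edge (15, 1)→(13, 16): d=(-2,15) right/bottom  bias=-1
  edge (13, 16)→(4, 17): d=(-9,1) right/bottom  bias=-1
  edge (4, 17)→(15, 1): d=(11,-16) top-left  bias=+0
    (7,0)@(15, 1): e=[0,133,0] → ·  [on edge]
    (6,2)@(13, 5): e=[22,99,12] → █
    (7,2)@(15, 5): e=[-8,97,44] → ·
    (5,3)@(11, 7): e=[48,83,2] → █
    (7,3)@(15, 7): e=[-12,79,66] → ·
    (5,4)@(11, 9): e=[44,65,24] → █
    (7,4)@(15, 9): e=[-16,61,88] → ·
    (4,5)@(9, 11): e=[70,49,14] → █
    (7,5)@(15, 11): e=[-20,43,110] → ·
    (3,6)@(7, 13): e=[96,33,4] → █
    (7,6)@(15, 13): e=[-24,25,132] → ·
    (3,7)@(7, 15): e=[92,15,26] → █
  covered (16 px):
    · · · · · · · ·
    · · · · · · · ·
    · · · · · · █ ·
    · · · · · █ █ ·
    · · · · · █ █ ·
    · · · · █ █ █ ·
    · · · █ █ █ █ ·
    · · · █ █ █ █ ·
    · · · · · · · ·
    · · · · · · · ·
    · · · · · · · ·

Final: [[4,5],[4,6],[4,7]]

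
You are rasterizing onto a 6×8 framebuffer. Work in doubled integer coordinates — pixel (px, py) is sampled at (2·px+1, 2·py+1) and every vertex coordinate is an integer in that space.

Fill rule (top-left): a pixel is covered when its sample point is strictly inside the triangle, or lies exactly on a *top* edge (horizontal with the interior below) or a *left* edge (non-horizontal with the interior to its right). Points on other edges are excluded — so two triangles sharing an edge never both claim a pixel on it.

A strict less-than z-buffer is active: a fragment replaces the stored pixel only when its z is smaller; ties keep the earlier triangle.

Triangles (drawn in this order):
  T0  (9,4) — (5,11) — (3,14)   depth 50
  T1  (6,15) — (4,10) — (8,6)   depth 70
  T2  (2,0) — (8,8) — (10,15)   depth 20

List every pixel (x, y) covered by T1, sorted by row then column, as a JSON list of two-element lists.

T0:
  2·area = 2
  edge (9, 4)→(5, 11): d=(-4,7) right/bottom  bias=-1
  edge (5, 11)→(3, 14): d=(-2,3) right/bottom  bias=-1
  edge (3, 14)→(9, 4): d=(6,-10) top-left  bias=+0
    (4,2)@(9, 5): e=[-4,0,6] → ·  [on edge]
    (2,5)@(5, 11): e=[0,0,2] → ·  [on edge]
  covered (0 px):
    · · · · · ·
    · · · · · ·
    · · · · · ·
    · · · · · ·
    · · · · · ·
    · · · · · ·
    · · · · · ·
    · · · · · ·
T1:
  2·area = 28
  edge (6, 15)→(4, 10): d=(-2,-5) top-left  bias=+0
  edge (4, 10)→(8, 6): d=(4,-4) top-left  bias=+0
  edge (8, 6)→(6, 15): d=(-2,9) right/bottom  bias=-1
    (5,1)@(11, 3): e=[49,0,-21] → ·  [on edge]
    (4,2)@(9, 5): e=[35,0,-7] → ·  [on edge]
    (3,3)@(7, 7): e=[21,0,7] → #  [on edge]
    (4,3)@(9, 7): e=[31,8,-11] → ·
    (2,4)@(5, 9): e=[7,0,21] → #  [on edge]
    (4,4)@(9, 9): e=[27,16,-15] → ·
    (1,5)@(3, 11): e=[-7,0,35] → ·  [on edge]
    (2,5)@(5, 11): e=[3,8,17] → #
    (3,5)@(7, 11): e=[13,16,-1] → ·
    (0,6)@(1, 13): e=[-21,0,49] → ·  [on edge]
    (2,6)@(5, 13): e=[-1,16,13] → ·
  covered (4 px):
    · · · · · ·
    · · · · · ·
    · · · · · ·
    · · · # · ·
    · · # # · ·
    · · # · · ·
    · · · · · ·
    · · · · · ·
T2:
  2·area = 26
  edge (2, 0)→(8, 8): d=(6,8) right/bottom  bias=-1
  edge (8, 8)→(10, 15): d=(2,7) right/bottom  bias=-1
  edge (10, 15)→(2, 0): d=(-8,-15) top-left  bias=+0
    (2,2)@(5, 5): e=[6,15,5] → #
    (3,2)@(7, 5): e=[-10,1,35] → ·
    (2,3)@(5, 7): e=[18,19,-11] → ·
    (3,3)@(7, 7): e=[2,5,19] → #
    (4,3)@(9, 7): e=[-14,-9,49] → ·
    (3,4)@(7, 9): e=[14,9,3] → #
    (4,4)@(9, 9): e=[-2,-5,33] → ·
    (3,5)@(7, 11): e=[26,13,-13] → ·
    (4,6)@(9, 13): e=[22,3,1] → #
    (5,6)@(11, 13): e=[6,-11,31] → ·
    (4,7)@(9, 15): e=[34,7,-15] → ·
  covered (4 px):
    · · · · · ·
    · · · · · ·
    · · # · · ·
    · · · # · ·
    · · · # · ·
    · · · · · ·
    · · · · # ·
    · · · · · ·

Final: [[3,3],[2,4],[3,4],[2,5]]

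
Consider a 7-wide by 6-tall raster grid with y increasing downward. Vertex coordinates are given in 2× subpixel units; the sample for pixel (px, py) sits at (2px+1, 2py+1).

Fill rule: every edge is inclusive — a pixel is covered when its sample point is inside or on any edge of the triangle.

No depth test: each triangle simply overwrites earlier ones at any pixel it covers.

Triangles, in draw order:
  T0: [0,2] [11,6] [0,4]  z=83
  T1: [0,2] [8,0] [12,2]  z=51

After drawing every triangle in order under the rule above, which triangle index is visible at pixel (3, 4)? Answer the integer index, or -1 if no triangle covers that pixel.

T0:
  2·area = 22
  edge (0, 2)→(11, 6): d=(11,4) inclusive
  edge (11, 6)→(0, 4): d=(-11,-2) inclusive
  edge (0, 4)→(0, 2): d=(0,-2) inclusive
    (0,1)@(1, 3): e=[7,13,2] → █
    (1,1)@(3, 3): e=[-1,17,6] → ·
    (0,2)@(1, 5): e=[29,-9,2] → ·
    (3,2)@(7, 5): e=[5,3,14] → █
    (4,2)@(9, 5): e=[-3,7,18] → ·
    (3,3)@(7, 7): e=[27,-19,14] → ·
  covered (2 px):
    · · · · · · ·
    █ · · · · · ·
    · · · █ · · ·
    · · · · · · ·
    · · · · · · ·
    · · · · · · ·
T1:
  2·area = 24
  edge (0, 2)→(8, 0): d=(8,-2) inclusive
  edge (8, 0)→(12, 2): d=(4,2) inclusive
  edge (12, 2)→(0, 2): d=(-12,0) inclusive
    (2,0)@(5, 1): e=[2,10,12] → █
    (3,0)@(7, 1): e=[6,6,12] → █
    (4,0)@(9, 1): e=[10,2,12] → █
    (5,0)@(11, 1): e=[14,-2,12] → ·
    (2,1)@(5, 3): e=[18,18,-12] → ·
    (3,1)@(7, 3): e=[22,14,-12] → ·
    (4,1)@(9, 3): e=[26,10,-12] → ·
  covered (3 px):
    · · █ █ █ · ·
    · · · · · · ·
    · · · · · · ·
    · · · · · · ·
    · · · · · · ·
    · · · · · · ·

Z-buffer (winner per pixel, '.' = empty):
  . . 1 1 1 . .
  0 . . . . . .
  . . . 0 . . .
  . . . . . . .
  . . . . . . .
  . . . . . . .

Result: -1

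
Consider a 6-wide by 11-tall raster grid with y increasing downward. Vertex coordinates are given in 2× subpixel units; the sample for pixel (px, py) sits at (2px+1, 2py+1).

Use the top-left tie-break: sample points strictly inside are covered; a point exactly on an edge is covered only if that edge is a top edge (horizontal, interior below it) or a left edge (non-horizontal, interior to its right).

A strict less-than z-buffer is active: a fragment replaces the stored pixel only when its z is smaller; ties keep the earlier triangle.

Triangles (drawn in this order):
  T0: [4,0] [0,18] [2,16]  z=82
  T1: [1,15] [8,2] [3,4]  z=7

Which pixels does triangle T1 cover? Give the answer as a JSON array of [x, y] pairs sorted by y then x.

T0:
  2·area = 28  (B↔C swapped to make it positive)
  edge (4, 0)→(2, 16): d=(-2,16) right/bottom  bias=-1
  edge (2, 16)→(0, 18): d=(-2,2) right/bottom  bias=-1
  edge (0, 18)→(4, 0): d=(4,-18) top-left  bias=+0
    (1,2)@(3, 5): e=[6,20,2] → █
    (2,2)@(5, 5): e=[-26,16,38] → ·
    (1,3)@(3, 7): e=[2,16,10] → █
    (2,3)@(5, 7): e=[-30,12,46] → ·
    (5,3)@(11, 7): e=[-126,0,154] → ·  [on edge]
    (1,4)@(3, 9): e=[-2,12,18] → ·
    (4,4)@(9, 9): e=[-98,0,126] → ·  [on edge]
    (3,5)@(7, 11): e=[-70,0,98] → ·  [on edge]
    (2,6)@(5, 13): e=[-42,0,70] → ·  [on edge]
    (0,7)@(1, 15): e=[18,4,6] → █
    (1,7)@(3, 15): e=[-14,0,42] → ·  [on edge]
    (0,8)@(1, 17): e=[14,0,14] → ·  [on edge]
  covered (3 px):
    · · · · · ·
    · · · · · ·
    · █ · · · ·
    · █ · · · ·
    · · · · · ·
    · · · · · ·
    · · · · · ·
    █ · · · · ·
    · · · · · ·
    · · · · · ·
    · · · · · ·
T1:
  2·area = 51  (B↔C swapped to make it positive)
  edge (1, 15)→(3, 4): d=(2,-11) top-left  bias=+0
  edge (3, 4)→(8, 2): d=(5,-2) top-left  bias=+0
  edge (8, 2)→(1, 15): d=(-7,13) right/bottom  bias=-1
    (3,1)@(7, 3): e=[42,3,6] → █
    (4,1)@(9, 3): e=[64,7,-20] → ·
    (1,2)@(3, 5): e=[2,5,44] → █
    (2,2)@(5, 5): e=[24,9,18] → █
    (3,2)@(7, 5): e=[46,13,-8] → ·
    (1,3)@(3, 7): e=[6,15,30] → █
    (3,3)@(7, 7): e=[50,23,-22] → ·
    (1,4)@(3, 9): e=[10,25,16] → █
    (2,4)@(5, 9): e=[32,29,-10] → ·
    (1,5)@(3, 11): e=[14,35,2] → █
    (2,5)@(5, 11): e=[36,39,-24] → ·
    (1,6)@(3, 13): e=[18,45,-12] → ·
    (0,7)@(1, 15): e=[0,51,0] → ·  [on edge]
  covered (7 px):
    · · · · · ·
    · · · █ · ·
    · █ █ · · ·
    · █ █ · · ·
    · █ · · · ·
    · █ · · · ·
    · · · · · ·
    · · · · · ·
    · · · · · ·
    · · · · · ·
    · · · · · ·

Final: [[3,1],[1,2],[2,2],[1,3],[2,3],[1,4],[1,5]]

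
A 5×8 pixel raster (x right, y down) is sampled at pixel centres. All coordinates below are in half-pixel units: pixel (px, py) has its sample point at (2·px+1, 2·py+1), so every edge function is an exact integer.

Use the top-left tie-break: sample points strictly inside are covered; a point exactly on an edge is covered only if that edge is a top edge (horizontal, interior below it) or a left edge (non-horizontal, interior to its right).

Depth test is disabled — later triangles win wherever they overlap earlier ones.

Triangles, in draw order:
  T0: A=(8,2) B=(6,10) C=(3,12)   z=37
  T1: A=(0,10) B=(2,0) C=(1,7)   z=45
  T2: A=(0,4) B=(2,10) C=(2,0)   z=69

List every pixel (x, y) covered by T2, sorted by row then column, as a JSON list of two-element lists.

T0:
  2·area = 20
  edge (8, 2)→(6, 10): d=(-2,8) right/bottom  bias=-1
  edge (6, 10)→(3, 12): d=(-3,2) right/bottom  bias=-1
  edge (3, 12)→(8, 2): d=(5,-10) top-left  bias=+0
    (3,2)@(7, 5): e=[2,13,5] → █
    (4,2)@(9, 5): e=[-14,9,25] → ·
    (3,3)@(7, 7): e=[-2,7,15] → ·
    (2,4)@(5, 9): e=[10,5,5] → █
    (3,4)@(7, 9): e=[-6,1,25] → ·
    (2,5)@(5, 11): e=[6,-1,15] → ·
  covered (2 px):
    · · · · ·
    · · · · ·
    · · · █ ·
    · · · · ·
    · · █ · ·
    · · · · ·
    · · · · ·
    · · · · ·
T1:
  2·area = 4
  edge (0, 10)→(2, 0): d=(2,-10) top-left  bias=+0
  edge (2, 0)→(1, 7): d=(-1,7) right/bottom  bias=-1
  edge (1, 7)→(0, 10): d=(-1,3) right/bottom  bias=-1
    (1,0)@(3, 1): e=[12,-8,0] → ·  [on edge]
    (0,2)@(1, 5): e=[0,2,2] → █  [on edge]
    (1,2)@(3, 5): e=[20,-12,-4] → ·
    (0,3)@(1, 7): e=[4,0,0] → ·  [on edge]
  covered (1 px):
    · · · · ·
    · · · · ·
    █ · · · ·
    · · · · ·
    · · · · ·
    · · · · ·
    · · · · ·
    · · · · ·
T2:
  2·area = 20  (B↔C swapped to make it positive)
  edge (0, 4)→(2, 0): d=(2,-4) top-left  bias=+0
  edge (2, 0)→(2, 10): d=(0,10) right/bottom  bias=-1
  edge (2, 10)→(0, 4): d=(-2,-6) top-left  bias=+0
    (0,1)@(1, 3): e=[2,10,8] → █
    (1,1)@(3, 3): e=[10,-10,20] → ·
    (0,2)@(1, 5): e=[6,10,4] → █
    (1,2)@(3, 5): e=[14,-10,16] → ·
    (0,3)@(1, 7): e=[10,10,0] → █  [on edge]
    (1,3)@(3, 7): e=[18,-10,12] → ·
    (0,4)@(1, 9): e=[14,10,-4] → ·
    (1,6)@(3, 13): e=[30,-10,0] → ·  [on edge]
  covered (3 px):
    · · · · ·
    █ · · · ·
    █ · · · ·
    █ · · · ·
    · · · · ·
    · · · · ·
    · · · · ·
    · · · · ·

Final: [[0,1],[0,2],[0,3]]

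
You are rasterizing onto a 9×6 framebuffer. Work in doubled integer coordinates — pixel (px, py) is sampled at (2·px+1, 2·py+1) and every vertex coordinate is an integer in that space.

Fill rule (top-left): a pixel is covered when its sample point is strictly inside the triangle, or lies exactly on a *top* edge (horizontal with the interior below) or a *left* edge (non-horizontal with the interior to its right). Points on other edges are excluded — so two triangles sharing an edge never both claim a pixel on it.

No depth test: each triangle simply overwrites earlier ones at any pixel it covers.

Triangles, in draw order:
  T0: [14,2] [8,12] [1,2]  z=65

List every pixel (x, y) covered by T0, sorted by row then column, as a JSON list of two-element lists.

T0:
  2·area = 130
  edge (14, 2)→(8, 12): d=(-6,10) right/bottom  bias=-1
  edge (8, 12)→(1, 2): d=(-7,-10) top-left  bias=+0
  edge (1, 2)→(14, 2): d=(13,0) top-left  bias=+0
    (1,1)@(3, 3): e=[104,13,13] → █
    (2,1)@(5, 3): e=[84,33,13] → █
    (3,1)@(7, 3): e=[64,53,13] → █
    (4,1)@(9, 3): e=[44,73,13] → █
    (5,1)@(11, 3): e=[24,93,13] → █
    (6,1)@(13, 3): e=[4,113,13] → █
    (7,1)@(15, 3): e=[-16,133,13] → ·
    (1,2)@(3, 5): e=[92,-1,39] → ·
    (2,2)@(5, 5): e=[72,19,39] → █
    (6,2)@(13, 5): e=[-8,99,39] → ·
    (2,3)@(5, 7): e=[60,5,65] → █
    (5,3)@(11, 7): e=[0,65,65] → ·  [on edge]
  covered (15 px):
    · · · · · · · · ·
    · █ █ █ █ █ █ · ·
    · · █ █ █ █ · · ·
    · · █ █ █ · · · ·
    · · · █ █ · · · ·
    · · · · · · · · ·

Final: [[1,1],[2,1],[3,1],[4,1],[5,1],[6,1],[2,2],[3,2],[4,2],[5,2],[2,3],[3,3],[4,3],[3,4],[4,4]]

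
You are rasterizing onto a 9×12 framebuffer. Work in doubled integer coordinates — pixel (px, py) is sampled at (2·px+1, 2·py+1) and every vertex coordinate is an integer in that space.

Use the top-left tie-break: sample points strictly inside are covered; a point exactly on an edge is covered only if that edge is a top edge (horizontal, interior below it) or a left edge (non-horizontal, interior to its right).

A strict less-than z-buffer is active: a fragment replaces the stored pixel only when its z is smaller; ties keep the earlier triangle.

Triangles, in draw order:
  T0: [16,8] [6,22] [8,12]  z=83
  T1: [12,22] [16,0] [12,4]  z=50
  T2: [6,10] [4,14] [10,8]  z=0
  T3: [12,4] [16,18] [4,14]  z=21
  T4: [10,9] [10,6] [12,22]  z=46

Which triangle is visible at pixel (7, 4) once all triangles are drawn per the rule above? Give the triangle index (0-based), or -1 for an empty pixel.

T0:
  2·area = 72
  edge (16, 8)→(6, 22): d=(-10,14) right/bottom  bias=-1
  edge (6, 22)→(8, 12): d=(2,-10) top-left  bias=+0
  edge (8, 12)→(16, 8): d=(8,-4) top-left  bias=+0
    (4,3)@(9, 7): e=[108,0,-36] → ·  [on edge]
    (7,4)@(15, 9): e=[4,64,4] → █
    (8,4)@(17, 9): e=[-24,84,12] → ·
    (5,5)@(11, 11): e=[40,28,4] → █
    (6,5)@(13, 11): e=[12,48,12] → █
    (7,5)@(15, 11): e=[-16,68,20] → ·
    (4,6)@(9, 13): e=[48,12,12] → █
    (6,6)@(13, 13): e=[-8,52,28] → ·
    (4,7)@(9, 15): e=[28,16,28] → █
    (5,7)@(11, 15): e=[0,36,36] → ·  [on edge]
    (3,8)@(7, 17): e=[36,0,36] → █  [on edge]
    (5,8)@(11, 17): e=[-20,40,52] → ·
  covered (9 px):
    · · · · · · · · ·
    · · · · · · · · ·
    · · · · · · · · ·
    · · · · · · · · ·
    · · · · · · · █ ·
    · · · · · █ █ · ·
    · · · · █ █ · · ·
    · · · · █ · · · ·
    · · · █ █ · · · ·
    · · · █ · · · · ·
    · · · · · · · · ·
    · · · · · · · · ·
T1:
  2·area = 72  (B↔C swapped to make it positive)
  edge (12, 22)→(12, 4): d=(0,-18) top-left  bias=+0
  edge (12, 4)→(16, 0): d=(4,-4) top-left  bias=+0
  edge (16, 0)→(12, 22): d=(-4,22) right/bottom  bias=-1
    (7,0)@(15, 1): e=[54,0,18] → █  [on edge]
    (8,0)@(17, 1): e=[90,8,-26] → ·
    (6,1)@(13, 3): e=[18,0,54] → █  [on edge]
    (8,1)@(17, 3): e=[90,16,-34] → ·
    (5,2)@(11, 5): e=[-18,0,90] → ·  [on edge]
    (6,2)@(13, 5): e=[18,8,46] → █
    (8,2)@(17, 5): e=[90,24,-42] → ·
    (4,3)@(9, 7): e=[-54,0,126] → ·  [on edge]
    (6,3)@(13, 7): e=[18,16,38] → █
    (7,3)@(15, 7): e=[54,24,-6] → ·
    (3,4)@(7, 9): e=[-90,0,162] → ·  [on edge]
    (6,4)@(13, 9): e=[18,24,30] → █
    (2,5)@(5, 11): e=[-126,0,198] → ·  [on edge]
    (1,6)@(3, 13): e=[-162,0,234] → ·  [on edge]
    (0,7)@(1, 15): e=[-198,0,270] → ·  [on edge]
  covered (10 px):
    · · · · · · · █ ·
    · · · · · · █ █ ·
    · · · · · · █ █ ·
    · · · · · · █ · ·
    · · · · · · █ · ·
    · · · · · · █ · ·
    · · · · · · █ · ·
    · · · · · · █ · ·
    · · · · · · · · ·
    · · · · · · · · ·
    · · · · · · · · ·
    · · · · · · · · ·
T2:
  2·area = 12  (B↔C swapped to make it positive)
  edge (6, 10)→(10, 8): d=(4,-2) top-left  bias=+0
  edge (10, 8)→(4, 14): d=(-6,6) right/bottom  bias=-1
  edge (4, 14)→(6, 10): d=(2,-4) top-left  bias=+0
    (8,0)@(17, 1): e=[-14,0,26] → ·  [on edge]
    (7,1)@(15, 3): e=[-10,0,22] → ·  [on edge]
    (6,2)@(13, 5): e=[-6,0,18] → ·  [on edge]
    (5,3)@(11, 7): e=[-2,0,14] → ·  [on edge]
    (4,4)@(9, 9): e=[2,0,10] → ·  [on edge]
    (3,5)@(7, 11): e=[6,0,6] → ·  [on edge]
    (2,6)@(5, 13): e=[10,0,2] → ·  [on edge]
    (1,7)@(3, 15): e=[14,0,-2] → ·  [on edge]
    (0,8)@(1, 17): e=[18,0,-6] → ·  [on edge]
  covered (0 px):
    · · · · · · · · ·
    · · · · · · · · ·
    · · · · · · · · ·
    · · · · · · · · ·
    · · · · · · · · ·
    · · · · · · · · ·
    · · · · · · · · ·
    · · · · · · · · ·
    · · · · · · · · ·
    · · · · · · · · ·
    · · · · · · · · ·
    · · · · · · · · ·
T3:
  2·area = 152
  edge (12, 4)→(16, 18): d=(4,14) right/bottom  bias=-1
  edge (16, 18)→(4, 14): d=(-12,-4) top-left  bias=+0
  edge (4, 14)→(12, 4): d=(8,-10) top-left  bias=+0
    (5,3)@(11, 7): e=[26,112,14] → █
    (6,3)@(13, 7): e=[-2,120,34] → ·
    (4,4)@(9, 9): e=[62,80,10] → █
    (6,4)@(13, 9): e=[6,96,50] → █
    (7,4)@(15, 9): e=[-22,104,70] → ·
    (3,5)@(7, 11): e=[98,48,6] → █
    (7,5)@(15, 11): e=[-14,80,86] → ·
    (0,6)@(1, 13): e=[190,0,-38] → ·  [on edge]
    (2,6)@(5, 13): e=[134,16,2] → █
    (7,6)@(15, 13): e=[-6,56,102] → ·
    (2,7)@(5, 15): e=[142,-8,18] → ·
    (3,7)@(7, 15): e=[114,0,38] → █  [on edge]
    (6,8)@(13, 17): e=[38,0,114] → █  [on edge]
  covered (20 px):
    · · · · · · · · ·
    · · · · · · · · ·
    · · · · · · · · ·
    · · · · · █ · · ·
    · · · · █ █ █ · ·
    · · · █ █ █ █ · ·
    · · █ █ █ █ █ · ·
    · · · █ █ █ █ █ ·
    · · · · · · █ █ ·
    · · · · · · · · ·
    · · · · · · · · ·
    · · · · · · · · ·
T4:
  2·area = 6
  edge (10, 9)→(10, 6): d=(0,-3) top-left  bias=+0
  edge (10, 6)→(12, 22): d=(2,16) right/bottom  bias=-1
  edge (12, 22)→(10, 9): d=(-2,-13) top-left  bias=+0
    (5,7)@(11, 15): e=[3,2,1] → █
    (6,7)@(13, 15): e=[9,-30,27] → ·
    (5,8)@(11, 17): e=[3,6,-3] → ·
  covered (1 px):
    · · · · · · · · ·
    · · · · · · · · ·
    · · · · · · · · ·
    · · · · · · · · ·
    · · · · · · · · ·
    · · · · · · · · ·
    · · · · · · · · ·
    · · · · · █ · · ·
    · · · · · · · · ·
    · · · · · · · · ·
    · · · · · · · · ·
    · · · · · · · · ·

Z-buffer (winner per pixel, '.' = empty):
  . . . . . . . 1 .
  . . . . . . 1 1 .
  . . . . . . 1 1 .
  . . . . . 3 1 . .
  . . . . 3 3 3 0 .
  . . . 3 3 3 3 . .
  . . 3 3 3 3 3 . .
  . . . 3 3 3 3 3 .
  . . . 0 0 . 3 3 .
  . . . 0 . . . . .
  . . . . . . . . .
  . . . . . . . . .

Final: 0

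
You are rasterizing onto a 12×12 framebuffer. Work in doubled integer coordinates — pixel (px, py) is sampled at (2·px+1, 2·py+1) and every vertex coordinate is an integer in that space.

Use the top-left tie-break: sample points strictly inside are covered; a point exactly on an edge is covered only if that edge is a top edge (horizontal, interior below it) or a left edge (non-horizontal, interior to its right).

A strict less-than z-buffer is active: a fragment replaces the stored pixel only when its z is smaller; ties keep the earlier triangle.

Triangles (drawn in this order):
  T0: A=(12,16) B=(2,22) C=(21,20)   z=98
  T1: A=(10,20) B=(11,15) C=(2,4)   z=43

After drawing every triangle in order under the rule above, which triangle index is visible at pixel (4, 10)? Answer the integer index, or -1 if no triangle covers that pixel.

T0:
  2·area = 94  (B↔C swapped to make it positive)
  edge (12, 16)→(21, 20): d=(9,4) right/bottom  bias=-1
  edge (21, 20)→(2, 22): d=(-19,2) right/bottom  bias=-1
  edge (2, 22)→(12, 16): d=(10,-6) top-left  bias=+0
    (8,6)@(17, 13): e=[-47,141,0] → ·  [on edge]
    (5,8)@(11, 17): e=[13,77,4] → █
    (6,8)@(13, 17): e=[5,73,16] → █
    (7,8)@(15, 17): e=[-3,69,28] → ·
    (3,9)@(7, 19): e=[47,47,0] → █  [on edge]
    (4,9)@(9, 19): e=[39,43,12] → █
    (7,9)@(15, 19): e=[15,31,48] → █
    (8,9)@(17, 19): e=[7,27,60] → █
    (9,9)@(19, 19): e=[-1,23,72] → ·
    (2,10)@(5, 21): e=[73,13,8] → █
    (6,10)@(13, 21): e=[41,-3,56] → ·
    (7,10)@(15, 21): e=[33,-7,68] → ·
  covered (12 px):
    · · · · · · · · · · · ·
    · · · · · · · · · · · ·
    · · · · · · · · · · · ·
    · · · · · · · · · · · ·
    · · · · · · · · · · · ·
    · · · · · · · · · · · ·
    · · · · · · · · · · · ·
    · · · · · · · · · · · ·
    · · · · · █ █ · · · · ·
    · · · █ █ █ █ █ █ · · ·
    · · █ █ █ █ · · · · · ·
    · · · · · · · · · · · ·
T1:
  2·area = 56  (B↔C swapped to make it positive)
  edge (10, 20)→(2, 4): d=(-8,-16) top-left  bias=+0
  edge (2, 4)→(11, 15): d=(9,11) right/bottom  bias=-1
  edge (11, 15)→(10, 20): d=(-1,5) right/bottom  bias=-1
    (6,2)@(13, 5): e=[168,-112,0] → ·  [on edge]
    (2,4)@(5, 9): e=[8,12,36] → █
    (3,4)@(7, 9): e=[40,-10,26] → ·
    (2,5)@(5, 11): e=[-8,30,34] → ·
    (3,5)@(7, 11): e=[24,8,24] → █
    (4,5)@(9, 11): e=[56,-14,14] → ·
    (3,6)@(7, 13): e=[8,26,22] → █
    (4,6)@(9, 13): e=[40,4,12] → █
    (5,6)@(11, 13): e=[72,-18,2] → ·
    (3,7)@(7, 15): e=[-8,44,20] → ·
    (4,7)@(9, 15): e=[24,22,10] → █
    (5,7)@(11, 15): e=[56,0,0] → ·  [on edge]
  covered (6 px):
    · · · · · · · · · · · ·
    · · · · · · · · · · · ·
    · · · · · · · · · · · ·
    · · · · · · · · · · · ·
    · · █ · · · · · · · · ·
    · · · █ · · · · · · · ·
    · · · █ █ · · · · · · ·
    · · · · █ · · · · · · ·
    · · · · █ · · · · · · ·
    · · · · · · · · · · · ·
    · · · · · · · · · · · ·
    · · · · · · · · · · · ·

Z-buffer (winner per pixel, '.' = empty):
  . . . . . . . . . . . .
  . . . . . . . . . . . .
  . . . . . . . . . . . .
  . . . . . . . . . . . .
  . . 1 . . . . . . . . .
  . . . 1 . . . . . . . .
  . . . 1 1 . . . . . . .
  . . . . 1 . . . . . . .
  . . . . 1 0 0 . . . . .
  . . . 0 0 0 0 0 0 . . .
  . . 0 0 0 0 . . . . . .
  . . . . . . . . . . . .

Answer: 0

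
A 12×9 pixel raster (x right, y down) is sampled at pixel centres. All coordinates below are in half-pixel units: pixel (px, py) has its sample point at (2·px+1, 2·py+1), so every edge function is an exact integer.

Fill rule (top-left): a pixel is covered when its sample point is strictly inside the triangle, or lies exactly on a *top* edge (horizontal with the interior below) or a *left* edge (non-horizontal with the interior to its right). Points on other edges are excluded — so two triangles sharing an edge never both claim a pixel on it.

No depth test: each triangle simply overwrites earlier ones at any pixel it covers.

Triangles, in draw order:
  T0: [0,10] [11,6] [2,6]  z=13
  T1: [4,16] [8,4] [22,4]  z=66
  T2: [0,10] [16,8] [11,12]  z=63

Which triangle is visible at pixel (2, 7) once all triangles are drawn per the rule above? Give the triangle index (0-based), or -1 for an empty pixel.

T0:
  2·area = 36  (B↔C swapped to make it positive)
  edge (0, 10)→(2, 6): d=(2,-4) top-left  bias=+0
  edge (2, 6)→(11, 6): d=(9,0) top-left  bias=+0
  edge (11, 6)→(0, 10): d=(-11,4) right/bottom  bias=-1
    (1,3)@(3, 7): e=[6,9,21] → █
    (2,3)@(5, 7): e=[14,9,13] → █
    (3,3)@(7, 7): e=[22,9,5] → █
    (4,3)@(9, 7): e=[30,9,-3] → ·
    (0,4)@(1, 9): e=[2,27,7] → █
    (1,4)@(3, 9): e=[10,27,-1] → ·
    (2,4)@(5, 9): e=[18,27,-9] → ·
    (3,4)@(7, 9): e=[26,27,-17] → ·
    (0,5)@(1, 11): e=[6,45,-15] → ·
  covered (4 px):
    · · · · · · · · · · · ·
    · · · · · · · · · · · ·
    · · · · · · · · · · · ·
    · █ █ █ · · · · · · · ·
    █ · · · · · · · · · · ·
    · · · · · · · · · · · ·
    · · · · · · · · · · · ·
    · · · · · · · · · · · ·
    · · · · · · · · · · · ·
T1:
  2·area = 168
  edge (4, 16)→(8, 4): d=(4,-12) top-left  bias=+0
  edge (8, 4)→(22, 4): d=(14,0) top-left  bias=+0
  edge (22, 4)→(4, 16): d=(-18,12) right/bottom  bias=-1
    (4,0)@(9, 1): e=[0,-42,210] → ·  [on edge]
    (4,2)@(9, 5): e=[16,14,138] → █
    (5,2)@(11, 5): e=[40,14,114] → █
    (6,2)@(13, 5): e=[64,14,90] → █
    (7,2)@(15, 5): e=[88,14,66] → █
    (8,2)@(17, 5): e=[112,14,42] → █
    (9,2)@(19, 5): e=[136,14,18] → █
    (10,2)@(21, 5): e=[160,14,-6] → ·
    (3,3)@(7, 7): e=[0,42,126] → █  [on edge]
    (9,3)@(19, 7): e=[144,42,-18] → ·
    (3,4)@(7, 9): e=[8,70,90] → █
    (7,4)@(15, 9): e=[104,70,-6] → ·
    (2,6)@(5, 13): e=[0,126,42] → █  [on edge]
  covered (22 px):
    · · · · · · · · · · · ·
    · · · · · · · · · · · ·
    · · · · █ █ █ █ █ █ · ·
    · · · █ █ █ █ █ █ · · ·
    · · · █ █ █ █ · · · · ·
    · · · █ █ █ · · · · · ·
    · · █ █ · · · · · · · ·
    · · █ · · · · · · · · ·
    · · · · · · · · · · · ·
T2:
  2·area = 54
  edge (0, 10)→(16, 8): d=(16,-2) top-left  bias=+0
  edge (16, 8)→(11, 12): d=(-5,4) right/bottom  bias=-1
  edge (11, 12)→(0, 10): d=(-11,-2) top-left  bias=+0
    (4,4)@(9, 9): e=[2,23,29] → █
    (5,4)@(11, 9): e=[6,15,33] → █
    (6,4)@(13, 9): e=[10,7,37] → █
    (7,4)@(15, 9): e=[14,-1,41] → ·
    (3,5)@(7, 11): e=[30,21,3] → █
    (6,5)@(13, 11): e=[42,-3,15] → ·
    (3,6)@(7, 13): e=[62,11,-19] → ·
    (4,6)@(9, 13): e=[66,3,-15] → ·
    (5,6)@(11, 13): e=[70,-5,-11] → ·
  covered (6 px):
    · · · · · · · · · · · ·
    · · · · · · · · · · · ·
    · · · · · · · · · · · ·
    · · · · · · · · · · · ·
    · · · · █ █ █ · · · · ·
    · · · █ █ █ · · · · · ·
    · · · · · · · · · · · ·
    · · · · · · · · · · · ·
    · · · · · · · · · · · ·

Z-buffer (winner per pixel, '.' = empty):
  . . . . . . . . . . . .
  . . . . . . . . . . . .
  . . . . 1 1 1 1 1 1 . .
  . 0 0 1 1 1 1 1 1 . . .
  0 . . 1 2 2 2 . . . . .
  . . . 2 2 2 . . . . . .
  . . 1 1 . . . . . . . .
  . . 1 . . . . . . . . .
  . . . . . . . . . . . .

Final: 1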